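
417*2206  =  919902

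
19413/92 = 19413/92=211.01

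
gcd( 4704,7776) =96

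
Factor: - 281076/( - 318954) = 2^1*17^ ( - 1)  *53^( - 1)*397^1 = 794/901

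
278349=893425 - 615076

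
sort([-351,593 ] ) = [ - 351,593]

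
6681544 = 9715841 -3034297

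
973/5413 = 973/5413=0.18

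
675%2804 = 675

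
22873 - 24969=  -2096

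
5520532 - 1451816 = 4068716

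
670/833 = 670/833  =  0.80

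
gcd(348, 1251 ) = 3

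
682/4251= 682/4251  =  0.16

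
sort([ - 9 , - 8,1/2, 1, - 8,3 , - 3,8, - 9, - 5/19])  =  [ - 9, - 9, - 8,-8, - 3, - 5/19,1/2,1,3, 8]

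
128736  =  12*10728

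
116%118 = 116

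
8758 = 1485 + 7273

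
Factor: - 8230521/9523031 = -3^1 * 7^ ( - 1 )*13^1*743^(-1)*1831^(  -  1 )*211039^1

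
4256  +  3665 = 7921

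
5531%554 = 545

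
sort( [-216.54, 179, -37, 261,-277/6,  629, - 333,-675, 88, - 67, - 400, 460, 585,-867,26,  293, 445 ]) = [ - 867, - 675,-400,-333,-216.54,-67,-277/6, - 37, 26, 88, 179, 261, 293, 445, 460, 585, 629] 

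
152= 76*2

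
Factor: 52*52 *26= 2^5*13^3=70304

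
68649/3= 22883  =  22883.00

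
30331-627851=-597520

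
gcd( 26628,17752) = 8876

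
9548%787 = 104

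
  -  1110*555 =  - 616050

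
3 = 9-6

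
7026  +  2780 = 9806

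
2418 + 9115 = 11533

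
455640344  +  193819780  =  649460124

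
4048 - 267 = 3781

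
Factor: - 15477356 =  - 2^2 *1453^1*2663^1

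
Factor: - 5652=-2^2*3^2 * 157^1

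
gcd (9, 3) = 3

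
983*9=8847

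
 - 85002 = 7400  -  92402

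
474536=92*5158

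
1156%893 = 263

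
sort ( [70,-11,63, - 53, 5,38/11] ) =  [ - 53, - 11,38/11,5,63, 70 ] 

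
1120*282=315840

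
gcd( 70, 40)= 10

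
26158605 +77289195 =103447800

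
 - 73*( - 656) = 47888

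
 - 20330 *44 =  - 894520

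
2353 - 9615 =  - 7262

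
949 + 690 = 1639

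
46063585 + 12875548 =58939133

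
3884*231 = 897204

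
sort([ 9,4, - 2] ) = [ - 2,4, 9 ]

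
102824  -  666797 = -563973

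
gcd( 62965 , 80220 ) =35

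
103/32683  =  103/32683 =0.00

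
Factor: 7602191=7602191^1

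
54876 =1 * 54876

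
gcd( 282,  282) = 282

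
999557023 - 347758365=651798658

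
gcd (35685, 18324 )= 9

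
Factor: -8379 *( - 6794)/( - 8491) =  - 2^1*3^2*7^1*19^1*43^1 * 79^1*1213^( - 1) = - 8132418/1213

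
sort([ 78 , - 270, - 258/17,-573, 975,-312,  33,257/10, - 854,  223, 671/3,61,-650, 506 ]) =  [  -  854, - 650, - 573,-312,-270 ,  -  258/17, 257/10,33 , 61, 78,  223 , 671/3, 506,975]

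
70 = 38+32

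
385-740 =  -355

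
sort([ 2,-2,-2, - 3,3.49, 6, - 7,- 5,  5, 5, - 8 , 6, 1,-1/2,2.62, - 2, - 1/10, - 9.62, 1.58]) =[-9.62, - 8, -7,-5, - 3, - 2, - 2 , - 2 , - 1/2 , - 1/10,1,1.58, 2, 2.62,  3.49,  5, 5 , 6,  6 ]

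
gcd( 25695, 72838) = 1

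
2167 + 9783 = 11950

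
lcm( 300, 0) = 0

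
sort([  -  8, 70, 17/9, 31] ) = [ - 8, 17/9, 31, 70 ] 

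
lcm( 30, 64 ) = 960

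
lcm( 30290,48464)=242320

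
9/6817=9/6817=   0.00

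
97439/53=1838 + 25/53  =  1838.47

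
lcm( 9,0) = 0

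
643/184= 643/184 = 3.49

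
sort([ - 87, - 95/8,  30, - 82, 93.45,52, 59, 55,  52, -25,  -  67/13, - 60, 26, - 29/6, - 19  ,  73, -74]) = [-87 , - 82, - 74 ,-60, - 25, -19, - 95/8 ,-67/13, - 29/6 , 26 , 30,52, 52,55,59,  73,93.45 ]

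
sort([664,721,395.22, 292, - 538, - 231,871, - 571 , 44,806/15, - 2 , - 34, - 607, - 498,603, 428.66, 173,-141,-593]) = [ - 607, - 593,-571, - 538, - 498, - 231, - 141, - 34, - 2,  44,806/15,173,292,395.22,  428.66, 603,664,721,871 ]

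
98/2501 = 98/2501  =  0.04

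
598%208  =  182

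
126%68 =58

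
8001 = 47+7954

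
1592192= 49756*32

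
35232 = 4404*8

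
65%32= 1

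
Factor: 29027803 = 7^1*293^1 * 14153^1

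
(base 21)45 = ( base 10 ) 89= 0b1011001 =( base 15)5E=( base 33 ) 2N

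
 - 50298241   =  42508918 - 92807159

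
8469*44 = 372636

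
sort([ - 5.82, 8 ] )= [ - 5.82,8] 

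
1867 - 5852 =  - 3985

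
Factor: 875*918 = 2^1*3^3*5^3*7^1*17^1 = 803250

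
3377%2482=895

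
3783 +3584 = 7367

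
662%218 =8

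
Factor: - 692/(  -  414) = 2^1 * 3^( - 2)*23^( - 1) * 173^1 = 346/207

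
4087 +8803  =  12890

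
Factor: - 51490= -2^1*5^1*19^1*271^1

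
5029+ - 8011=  - 2982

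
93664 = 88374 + 5290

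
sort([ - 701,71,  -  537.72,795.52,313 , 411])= [-701,- 537.72, 71,313,411,795.52 ] 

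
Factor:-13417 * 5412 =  - 72612804 = - 2^2 * 3^1 * 11^1*41^1*13417^1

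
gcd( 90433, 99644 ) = 1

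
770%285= 200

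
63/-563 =  -  1 + 500/563 = -0.11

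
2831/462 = 2831/462 = 6.13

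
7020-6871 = 149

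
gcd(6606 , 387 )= 9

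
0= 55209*0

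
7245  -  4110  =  3135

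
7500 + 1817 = 9317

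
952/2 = 476 = 476.00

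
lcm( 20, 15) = 60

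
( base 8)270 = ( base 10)184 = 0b10111000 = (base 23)80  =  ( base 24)7G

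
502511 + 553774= 1056285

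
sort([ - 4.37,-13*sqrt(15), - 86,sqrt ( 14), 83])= [ - 86, - 13*sqrt( 15), - 4.37,sqrt( 14 ),83 ]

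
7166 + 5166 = 12332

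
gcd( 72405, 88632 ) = 9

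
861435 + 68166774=69028209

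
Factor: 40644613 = 47^1*919^1 *941^1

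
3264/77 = 42 + 30/77 = 42.39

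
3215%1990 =1225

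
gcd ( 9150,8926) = 2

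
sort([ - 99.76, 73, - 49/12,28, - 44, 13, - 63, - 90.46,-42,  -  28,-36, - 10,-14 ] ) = [-99.76, - 90.46,-63, - 44,-42, -36, - 28, - 14 , - 10, - 49/12, 13, 28, 73 ] 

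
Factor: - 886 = - 2^1*443^1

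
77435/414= 77435/414 = 187.04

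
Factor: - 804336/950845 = - 2^4  *  3^1*5^(-1)*7^( - 2)*13^1 * 1289^1 * 3881^( - 1)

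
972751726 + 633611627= 1606363353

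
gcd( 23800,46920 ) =680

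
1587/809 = 1587/809 = 1.96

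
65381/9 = 65381/9  =  7264.56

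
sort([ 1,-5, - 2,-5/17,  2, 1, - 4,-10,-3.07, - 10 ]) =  [-10, - 10, - 5, - 4, - 3.07, - 2, - 5/17,1,  1, 2]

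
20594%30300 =20594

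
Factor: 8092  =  2^2*7^1*17^2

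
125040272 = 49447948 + 75592324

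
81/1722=27/574 =0.05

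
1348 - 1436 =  - 88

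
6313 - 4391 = 1922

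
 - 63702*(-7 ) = 445914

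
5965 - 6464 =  -499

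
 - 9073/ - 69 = 9073/69 = 131.49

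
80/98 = 40/49 = 0.82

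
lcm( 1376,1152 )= 49536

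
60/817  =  60/817 = 0.07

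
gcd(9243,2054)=1027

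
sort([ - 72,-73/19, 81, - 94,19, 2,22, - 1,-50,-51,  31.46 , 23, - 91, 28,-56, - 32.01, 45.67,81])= [ - 94, - 91,-72,-56,  -  51,-50,-32.01, -73/19,  -  1,2,19,22, 23, 28 , 31.46,  45.67,81,81]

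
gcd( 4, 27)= 1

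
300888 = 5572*54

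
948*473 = 448404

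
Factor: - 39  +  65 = 2^1 * 13^1 = 26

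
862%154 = 92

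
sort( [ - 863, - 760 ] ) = [-863,-760]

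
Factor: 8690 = 2^1*5^1 * 11^1*79^1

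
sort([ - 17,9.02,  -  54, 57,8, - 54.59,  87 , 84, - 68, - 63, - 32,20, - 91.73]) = [ - 91.73, - 68, - 63, - 54.59 , - 54, -32, - 17, 8 , 9.02, 20, 57, 84, 87] 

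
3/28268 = 3/28268 = 0.00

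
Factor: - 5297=-5297^1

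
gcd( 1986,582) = 6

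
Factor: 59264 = 2^7*463^1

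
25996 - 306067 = -280071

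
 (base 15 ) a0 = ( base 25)60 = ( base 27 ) 5F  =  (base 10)150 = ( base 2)10010110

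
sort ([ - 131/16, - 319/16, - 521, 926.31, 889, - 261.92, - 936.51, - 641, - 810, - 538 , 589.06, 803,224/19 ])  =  [ - 936.51,- 810 ,-641, - 538, - 521, - 261.92 ,-319/16, - 131/16,  224/19,  589.06, 803, 889 , 926.31]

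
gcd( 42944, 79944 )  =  8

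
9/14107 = 9/14107 = 0.00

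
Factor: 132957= 3^2*11^1*17^1*79^1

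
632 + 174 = 806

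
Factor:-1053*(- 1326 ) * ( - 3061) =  - 4274006958  =  -  2^1*3^5*13^2 * 17^1*3061^1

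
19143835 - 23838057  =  -4694222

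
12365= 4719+7646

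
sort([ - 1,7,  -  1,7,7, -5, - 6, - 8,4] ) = [ - 8, - 6, - 5, - 1, - 1, 4,7,7, 7] 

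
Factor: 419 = 419^1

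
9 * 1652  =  14868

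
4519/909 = 4519/909   =  4.97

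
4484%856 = 204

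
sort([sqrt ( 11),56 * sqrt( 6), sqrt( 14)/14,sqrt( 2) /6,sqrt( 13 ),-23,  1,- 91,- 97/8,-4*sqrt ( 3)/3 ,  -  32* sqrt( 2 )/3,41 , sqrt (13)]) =[-91 , - 23, - 32*sqrt( 2 )/3, - 97/8, - 4*sqrt( 3 )/3,  sqrt( 2) /6,  sqrt( 14 )/14 , 1,sqrt( 11 ), sqrt (13), sqrt( 13 ), 41,  56*sqrt( 6)]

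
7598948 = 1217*6244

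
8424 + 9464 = 17888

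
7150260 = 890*8034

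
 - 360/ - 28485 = 8/633 = 0.01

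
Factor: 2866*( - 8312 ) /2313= - 2^4*3^( - 2)*257^ ( - 1 )*1039^1*1433^1 = -23822192/2313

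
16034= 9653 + 6381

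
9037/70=129 + 1/10 = 129.10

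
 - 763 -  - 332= -431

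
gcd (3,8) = 1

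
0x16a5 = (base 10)5797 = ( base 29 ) 6PQ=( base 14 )2181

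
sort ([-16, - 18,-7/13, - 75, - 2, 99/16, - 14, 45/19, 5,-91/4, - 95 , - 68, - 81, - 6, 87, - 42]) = [ - 95, - 81, - 75,  -  68, - 42, -91/4,-18, - 16,  -  14, - 6, -2, - 7/13, 45/19, 5, 99/16, 87 ] 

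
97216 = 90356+6860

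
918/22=41 + 8/11 = 41.73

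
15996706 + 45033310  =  61030016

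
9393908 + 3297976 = 12691884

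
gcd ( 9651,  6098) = 1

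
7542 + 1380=8922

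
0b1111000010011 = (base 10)7699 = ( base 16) 1e13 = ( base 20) j4j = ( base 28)9mr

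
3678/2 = 1839 = 1839.00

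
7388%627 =491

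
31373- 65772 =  - 34399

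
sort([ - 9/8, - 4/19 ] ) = [ - 9/8, - 4/19]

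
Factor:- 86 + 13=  - 73 =- 73^1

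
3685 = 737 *5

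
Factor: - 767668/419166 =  - 478/261 =- 2^1*3^( - 2 )*29^( - 1) * 239^1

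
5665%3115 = 2550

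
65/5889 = 5/453= 0.01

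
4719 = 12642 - 7923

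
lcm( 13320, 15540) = 93240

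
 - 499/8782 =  - 499/8782 = -0.06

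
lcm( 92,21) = 1932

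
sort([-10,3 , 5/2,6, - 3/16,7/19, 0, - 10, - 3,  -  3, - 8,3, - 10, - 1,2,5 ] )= [ - 10,- 10, - 10, - 8, -3, - 3 , - 1 ,  -  3/16, 0, 7/19, 2, 5/2,  3,  3 , 5,6 ] 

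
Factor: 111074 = 2^1*19^1*37^1*79^1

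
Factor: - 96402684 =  - 2^2*3^1*7^1*31^1*37021^1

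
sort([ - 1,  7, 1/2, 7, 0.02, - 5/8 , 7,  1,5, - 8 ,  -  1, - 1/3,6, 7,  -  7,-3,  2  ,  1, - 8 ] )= [-8 ,-8, - 7, - 3 , - 1,-1,  -  5/8,- 1/3, 0.02, 1/2, 1,1 , 2,5, 6,7,  7,7,7] 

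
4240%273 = 145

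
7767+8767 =16534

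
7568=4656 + 2912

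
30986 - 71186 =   -  40200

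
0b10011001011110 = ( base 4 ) 2121132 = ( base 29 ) BJK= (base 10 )9822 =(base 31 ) A6Q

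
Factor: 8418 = 2^1*3^1 * 23^1*61^1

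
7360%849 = 568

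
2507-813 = 1694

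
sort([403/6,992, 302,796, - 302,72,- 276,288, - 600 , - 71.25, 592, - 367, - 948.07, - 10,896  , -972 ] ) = [-972,- 948.07 , - 600, - 367, - 302, - 276, -71.25, - 10,403/6,72,  288,302,592,796,896,992]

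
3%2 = 1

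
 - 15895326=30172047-46067373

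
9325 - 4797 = 4528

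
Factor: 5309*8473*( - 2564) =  - 115336814548=- 2^2*37^1*229^1*641^1*5309^1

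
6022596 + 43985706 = 50008302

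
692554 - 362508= 330046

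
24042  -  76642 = -52600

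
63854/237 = 63854/237 = 269.43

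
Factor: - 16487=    - 16487^1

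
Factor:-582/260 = - 291/130 = - 2^(-1 )*3^1 * 5^(-1)*13^( - 1) * 97^1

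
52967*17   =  900439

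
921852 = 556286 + 365566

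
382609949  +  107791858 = 490401807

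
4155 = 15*277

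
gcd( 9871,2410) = 1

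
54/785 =54/785=0.07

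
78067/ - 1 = -78067/1 = - 78067.00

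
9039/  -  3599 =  - 9039/3599 = -2.51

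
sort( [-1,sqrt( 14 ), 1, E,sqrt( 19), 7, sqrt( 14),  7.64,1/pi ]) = [ - 1, 1/pi, 1, E, sqrt(14 ), sqrt( 14) , sqrt( 19), 7, 7.64]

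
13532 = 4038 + 9494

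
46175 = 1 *46175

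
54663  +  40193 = 94856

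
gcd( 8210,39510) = 10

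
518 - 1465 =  - 947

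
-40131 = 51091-91222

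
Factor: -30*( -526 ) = 15780 = 2^2*3^1 * 5^1 * 263^1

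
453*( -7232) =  -3276096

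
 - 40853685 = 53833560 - 94687245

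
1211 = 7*173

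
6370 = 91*70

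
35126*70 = 2458820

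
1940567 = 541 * 3587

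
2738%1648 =1090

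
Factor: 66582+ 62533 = 129115  =  5^1*7^2*17^1*31^1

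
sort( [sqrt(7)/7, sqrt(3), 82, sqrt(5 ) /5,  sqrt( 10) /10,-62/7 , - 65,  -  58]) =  [ - 65,-58, -62/7,sqrt( 10) /10, sqrt( 7)/7, sqrt(5)/5, sqrt(3),82 ] 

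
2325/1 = 2325 = 2325.00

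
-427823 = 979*(-437) 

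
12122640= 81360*149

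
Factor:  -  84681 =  - 3^2* 97^2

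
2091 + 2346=4437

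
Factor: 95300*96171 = 2^2*3^1 *5^2*953^1*32057^1=9165096300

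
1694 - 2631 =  - 937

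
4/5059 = 4/5059 = 0.00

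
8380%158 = 6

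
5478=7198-1720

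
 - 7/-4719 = 7/4719=0.00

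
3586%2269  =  1317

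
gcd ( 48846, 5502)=42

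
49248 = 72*684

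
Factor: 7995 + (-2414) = 5581^1 = 5581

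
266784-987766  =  -720982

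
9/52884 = 1/5876 = 0.00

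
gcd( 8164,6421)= 1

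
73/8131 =73/8131 = 0.01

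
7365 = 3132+4233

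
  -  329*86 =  - 28294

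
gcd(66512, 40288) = 16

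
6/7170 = 1/1195 = 0.00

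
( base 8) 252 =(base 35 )4U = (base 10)170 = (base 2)10101010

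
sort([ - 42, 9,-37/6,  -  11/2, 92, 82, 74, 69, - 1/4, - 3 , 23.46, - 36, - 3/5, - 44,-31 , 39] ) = [-44, - 42, - 36, - 31, - 37/6,  -  11/2,  -  3, -3/5, - 1/4, 9 , 23.46, 39,  69 , 74 , 82,  92] 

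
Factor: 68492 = 2^2*17123^1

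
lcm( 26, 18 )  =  234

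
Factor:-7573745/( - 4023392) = 2^(  -  5)* 5^1 * 125731^ ( - 1)*1514749^1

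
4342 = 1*4342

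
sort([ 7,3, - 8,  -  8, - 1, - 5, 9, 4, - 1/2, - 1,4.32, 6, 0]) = [ - 8, -8,  -  5,-1,-1,-1/2,0,3, 4, 4.32, 6,  7, 9 ]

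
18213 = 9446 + 8767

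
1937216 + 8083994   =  10021210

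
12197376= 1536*7941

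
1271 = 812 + 459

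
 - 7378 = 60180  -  67558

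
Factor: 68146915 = 5^1*2411^1*5653^1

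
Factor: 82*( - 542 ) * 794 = -2^3*41^1*271^1*397^1 = - 35288536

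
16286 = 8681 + 7605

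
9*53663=482967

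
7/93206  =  7/93206 = 0.00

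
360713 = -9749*( -37)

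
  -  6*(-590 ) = 3540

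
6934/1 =6934 =6934.00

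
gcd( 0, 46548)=46548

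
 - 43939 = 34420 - 78359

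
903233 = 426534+476699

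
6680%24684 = 6680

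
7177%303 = 208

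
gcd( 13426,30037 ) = 49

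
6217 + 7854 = 14071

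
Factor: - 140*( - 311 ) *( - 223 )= - 9709420 = - 2^2*5^1*7^1*223^1*311^1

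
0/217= 0 = 0.00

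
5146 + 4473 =9619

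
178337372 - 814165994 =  - 635828622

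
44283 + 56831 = 101114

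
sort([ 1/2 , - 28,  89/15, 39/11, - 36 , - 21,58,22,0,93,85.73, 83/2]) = [-36, - 28,-21,0,  1/2,39/11,89/15,22,83/2,58,85.73,93] 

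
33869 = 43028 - 9159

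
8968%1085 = 288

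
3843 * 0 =0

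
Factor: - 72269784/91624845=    - 2^3*3^1 * 5^(-1)*13^( - 1 )*67^( - 1)*7013^( - 1 ) * 1003747^1 = - 24089928/30541615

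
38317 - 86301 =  - 47984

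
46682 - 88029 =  - 41347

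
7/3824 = 7/3824 = 0.00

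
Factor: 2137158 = 2^1*3^3 * 19^1 *2083^1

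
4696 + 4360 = 9056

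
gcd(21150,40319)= 1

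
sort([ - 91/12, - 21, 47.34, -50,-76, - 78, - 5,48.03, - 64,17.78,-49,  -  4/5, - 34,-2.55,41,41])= [-78 ,-76, - 64, - 50, - 49, - 34, - 21, - 91/12,-5, - 2.55, - 4/5,17.78,41,41, 47.34,48.03 ]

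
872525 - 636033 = 236492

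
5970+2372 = 8342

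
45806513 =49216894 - 3410381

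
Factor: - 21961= - 21961^1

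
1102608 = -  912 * ( - 1209)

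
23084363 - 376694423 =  - 353610060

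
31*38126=1181906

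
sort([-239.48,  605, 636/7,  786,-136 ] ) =[ - 239.48,-136, 636/7 , 605 , 786]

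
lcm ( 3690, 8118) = 40590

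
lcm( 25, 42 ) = 1050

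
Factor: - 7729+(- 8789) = - 16518 = - 2^1*3^1*2753^1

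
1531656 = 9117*168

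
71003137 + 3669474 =74672611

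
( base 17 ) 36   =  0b111001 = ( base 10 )57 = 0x39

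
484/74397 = 484/74397  =  0.01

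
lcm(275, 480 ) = 26400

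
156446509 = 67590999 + 88855510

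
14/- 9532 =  - 7/4766 = - 0.00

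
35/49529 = 35/49529=0.00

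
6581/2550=2 + 1481/2550 = 2.58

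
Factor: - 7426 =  - 2^1*47^1*79^1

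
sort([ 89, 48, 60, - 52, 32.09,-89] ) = [ - 89 , - 52,32.09,48,60,89] 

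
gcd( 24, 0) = 24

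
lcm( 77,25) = 1925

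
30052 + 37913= 67965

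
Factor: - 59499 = - 3^2*11^1*601^1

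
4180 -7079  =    -  2899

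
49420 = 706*70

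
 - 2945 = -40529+37584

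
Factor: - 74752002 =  - 2^1* 3^2*13^1*319453^1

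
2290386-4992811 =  - 2702425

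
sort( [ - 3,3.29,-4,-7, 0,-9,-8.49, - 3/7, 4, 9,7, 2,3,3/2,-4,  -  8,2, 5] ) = [-9,-8.49, - 8,-7, -4,-4, - 3, - 3/7,0, 3/2,  2, 2,3,3.29, 4,5,7,9 ]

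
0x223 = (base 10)547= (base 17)1f3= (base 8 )1043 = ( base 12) 397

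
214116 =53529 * 4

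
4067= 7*581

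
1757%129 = 80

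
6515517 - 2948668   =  3566849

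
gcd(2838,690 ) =6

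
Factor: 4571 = 7^1*653^1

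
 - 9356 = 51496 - 60852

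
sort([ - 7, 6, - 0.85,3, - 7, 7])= [ - 7, - 7, -0.85,3, 6, 7] 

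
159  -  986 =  - 827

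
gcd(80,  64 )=16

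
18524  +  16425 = 34949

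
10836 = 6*1806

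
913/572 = 83/52=   1.60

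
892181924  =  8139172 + 884042752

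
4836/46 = 105 + 3/23   =  105.13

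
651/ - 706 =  - 1 + 55/706 = - 0.92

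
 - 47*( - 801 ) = 37647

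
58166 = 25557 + 32609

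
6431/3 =2143 + 2/3=2143.67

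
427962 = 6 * 71327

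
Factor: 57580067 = 293^1 * 196519^1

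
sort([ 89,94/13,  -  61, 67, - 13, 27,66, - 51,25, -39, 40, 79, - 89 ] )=[- 89, - 61,-51,-39,  -  13,  94/13, 25 , 27, 40, 66,67,79, 89] 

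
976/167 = 976/167 = 5.84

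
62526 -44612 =17914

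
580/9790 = 58/979 = 0.06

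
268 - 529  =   - 261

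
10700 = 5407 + 5293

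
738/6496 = 369/3248 = 0.11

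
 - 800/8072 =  - 1+ 909/1009 = - 0.10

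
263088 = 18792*14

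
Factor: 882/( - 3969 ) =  - 2^1*3^( - 2) = - 2/9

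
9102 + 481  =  9583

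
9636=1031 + 8605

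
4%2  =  0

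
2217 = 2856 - 639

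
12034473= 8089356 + 3945117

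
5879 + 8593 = 14472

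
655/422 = 1 + 233/422 = 1.55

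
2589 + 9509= 12098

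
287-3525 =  - 3238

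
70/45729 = 70/45729 = 0.00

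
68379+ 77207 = 145586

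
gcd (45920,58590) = 70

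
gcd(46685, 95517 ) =1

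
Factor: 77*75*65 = 375375=   3^1*5^3*7^1*11^1*13^1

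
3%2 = 1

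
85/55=17/11 = 1.55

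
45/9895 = 9/1979  =  0.00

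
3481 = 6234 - 2753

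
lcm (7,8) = 56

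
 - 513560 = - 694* 740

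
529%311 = 218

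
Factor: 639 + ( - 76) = 563^1 = 563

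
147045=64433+82612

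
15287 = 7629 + 7658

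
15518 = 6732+8786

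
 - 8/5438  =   - 1 + 2715/2719= -  0.00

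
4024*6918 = 27838032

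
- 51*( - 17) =867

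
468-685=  - 217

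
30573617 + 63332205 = 93905822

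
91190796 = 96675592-5484796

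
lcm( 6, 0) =0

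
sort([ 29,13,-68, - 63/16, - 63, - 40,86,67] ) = [ - 68, - 63,-40,-63/16 , 13 , 29 , 67,86]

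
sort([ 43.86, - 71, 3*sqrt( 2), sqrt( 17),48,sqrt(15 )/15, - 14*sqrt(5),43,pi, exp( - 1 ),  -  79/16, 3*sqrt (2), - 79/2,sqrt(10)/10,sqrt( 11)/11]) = [ - 71,  -  79/2, - 14 * sqrt( 5), - 79/16, sqrt( 15)/15,  sqrt(11)/11,sqrt( 10)/10,exp( - 1), pi, sqrt(17 ),3*sqrt(2), 3 * sqrt(2 ), 43,  43.86, 48]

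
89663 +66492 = 156155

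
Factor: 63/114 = 21/38  =  2^(- 1 )*3^1*7^1*19^(-1 ) 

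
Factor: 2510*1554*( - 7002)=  - 27311581080 = - 2^3*3^3 * 5^1*7^1*37^1 * 251^1*389^1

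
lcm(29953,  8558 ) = 59906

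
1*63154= 63154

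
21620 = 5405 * 4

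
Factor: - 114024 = - 2^3*3^1*4751^1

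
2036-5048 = -3012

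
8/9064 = 1/1133 = 0.00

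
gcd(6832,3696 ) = 112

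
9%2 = 1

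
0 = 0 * 50934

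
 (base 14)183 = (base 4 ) 10313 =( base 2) 100110111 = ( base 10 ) 311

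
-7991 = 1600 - 9591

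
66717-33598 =33119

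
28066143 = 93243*301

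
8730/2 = 4365=4365.00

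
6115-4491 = 1624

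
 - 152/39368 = - 1/259 =- 0.00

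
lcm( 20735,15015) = 435435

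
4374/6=729  =  729.00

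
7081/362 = 19+ 203/362 = 19.56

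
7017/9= 2339/3 = 779.67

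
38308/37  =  38308/37 =1035.35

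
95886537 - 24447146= 71439391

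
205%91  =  23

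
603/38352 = 201/12784 = 0.02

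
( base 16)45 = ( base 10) 69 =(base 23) 30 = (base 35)1Y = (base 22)33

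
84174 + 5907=90081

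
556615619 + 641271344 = 1197886963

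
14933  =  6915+8018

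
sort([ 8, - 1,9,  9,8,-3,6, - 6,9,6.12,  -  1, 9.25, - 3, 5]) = [ - 6, - 3, - 3,-1, - 1,5, 6,6.12,8, 8,  9 , 9,9, 9.25]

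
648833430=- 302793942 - -951627372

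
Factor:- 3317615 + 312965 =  - 3004650 = - 2^1*3^2*5^2*11^1*607^1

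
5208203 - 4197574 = 1010629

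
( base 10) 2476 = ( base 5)34401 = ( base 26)3h6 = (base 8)4654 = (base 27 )3aj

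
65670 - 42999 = 22671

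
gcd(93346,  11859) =1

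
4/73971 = 4/73971  =  0.00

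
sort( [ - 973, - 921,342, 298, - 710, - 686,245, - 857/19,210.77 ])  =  [ - 973, - 921, - 710, - 686, - 857/19,210.77, 245, 298,342]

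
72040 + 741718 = 813758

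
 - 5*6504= - 32520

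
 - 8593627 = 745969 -9339596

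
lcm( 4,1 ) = 4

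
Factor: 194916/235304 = 111/134 = 2^(-1) *3^1*37^1*67^(-1)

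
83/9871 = 83/9871 = 0.01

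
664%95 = 94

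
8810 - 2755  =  6055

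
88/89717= 88/89717 = 0.00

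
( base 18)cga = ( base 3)12202001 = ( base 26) 650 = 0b1000001011010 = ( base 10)4186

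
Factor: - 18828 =  -  2^2*3^2 * 523^1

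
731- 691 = 40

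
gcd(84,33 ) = 3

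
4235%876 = 731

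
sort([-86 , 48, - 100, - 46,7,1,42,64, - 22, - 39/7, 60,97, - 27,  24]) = [  -  100,-86, - 46, - 27, - 22,  -  39/7,1,7,24,42,  48,60,64,  97] 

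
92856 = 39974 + 52882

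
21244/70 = 303+17/35 = 303.49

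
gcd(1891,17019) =1891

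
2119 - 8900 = -6781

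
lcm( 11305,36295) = 689605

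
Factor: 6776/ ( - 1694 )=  -2^2=- 4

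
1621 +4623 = 6244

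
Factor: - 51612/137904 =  - 253/676 = -2^( - 2)*11^1*13^ ( - 2 ) * 23^1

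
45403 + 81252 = 126655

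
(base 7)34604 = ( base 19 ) 15b0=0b10001010101001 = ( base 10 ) 8873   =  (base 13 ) 4067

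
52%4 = 0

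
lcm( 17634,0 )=0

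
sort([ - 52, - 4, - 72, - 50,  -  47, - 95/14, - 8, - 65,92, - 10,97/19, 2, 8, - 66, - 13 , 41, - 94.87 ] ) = [ - 94.87,-72, - 66,  -  65 , - 52, - 50, -47,-13, - 10, - 8,-95/14, - 4, 2, 97/19, 8, 41, 92 ] 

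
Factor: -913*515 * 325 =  - 152813375 = -5^3 *11^1* 13^1*83^1*103^1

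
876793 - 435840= 440953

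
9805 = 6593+3212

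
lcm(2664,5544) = 205128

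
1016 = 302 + 714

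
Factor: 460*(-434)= -2^3*5^1*7^1*23^1*31^1 = - 199640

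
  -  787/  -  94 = 8  +  35/94= 8.37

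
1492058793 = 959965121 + 532093672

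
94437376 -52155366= 42282010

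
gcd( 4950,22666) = 2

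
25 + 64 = 89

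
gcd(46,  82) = 2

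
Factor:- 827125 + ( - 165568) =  -992693 =- 13^1 * 19^1*4019^1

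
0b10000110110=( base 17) 3C7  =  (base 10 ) 1078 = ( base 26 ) 1fc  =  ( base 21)297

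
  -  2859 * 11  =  - 31449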